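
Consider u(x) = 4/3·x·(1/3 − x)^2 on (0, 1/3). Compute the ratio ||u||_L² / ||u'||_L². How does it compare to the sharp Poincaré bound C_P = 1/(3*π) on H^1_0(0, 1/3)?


||u||_L² / ||u'||_L² = sqrt(14)/42 < C_P = 1/(3*π).

u(x) = 4/3·x·(1/3 − x)^2, so u'(x) = 4*x^2 - 16*x/9 + 4/27.
u(x) = 4/3·x·(1/3 − x)^2 vanishes at x = 0 and x = 1/3, so u ∈ H^1_0(0, 1/3). Differentiate via the product rule and integrate the resulting polynomials term by term.
  ∫_0^1/3 u² dx = ∫_0^1/3 (16*x^6/9 - 64*x^5/27 + 32*x^4/27 - 64*x^3/243 + 16*x^2/729) dx. Term by term:
    ∫_0^1/3 16*x^6/9 dx = 16/137781;  ∫_0^1/3 -64*x^5/27 dx = -32/59049;  ∫_0^1/3 32*x^4/27 dx = 32/32805;
    ∫_0^1/3 -64*x^3/243 dx = -16/19683;  ∫_0^1/3 16*x^2/729 dx = 16/59049.
  Sum: 16/137781 − 32/59049 + 32/32805 − 16/19683 + 16/59049 = 16/2066715.
  ∫_0^1/3 (u')² dx = ∫_0^1/3 (16*x^4 - 128*x^3/9 + 352*x^2/81 - 128*x/243 + 16/729) dx. Term by term:
    ∫_0^1/3 16*x^4 dx = 16/1215;  ∫_0^1/3 -128*x^3/9 dx = -32/729;  ∫_0^1/3 352*x^2/81 dx = 352/6561;
    ∫_0^1/3 -128*x/243 dx = -64/2187;  ∫_0^1/3 16/729 dx = 16/2187.
  Sum: 16/1215 − 32/729 + 352/6561 − 64/2187 + 16/2187 = 32/32805.
∫_0^1/3 u² dx = 16/2066715, so ||u||_L² = 4*sqrt(35)/8505.
∫_0^1/3 (u')² dx = 32/32805, so ||u'||_L² = 4*sqrt(10)/405.
Ratio ||u||_L² / ||u'||_L² = sqrt(14)/42.
Sharp Poincaré constant on H^1_0(0, 1/3) is C_P = L/π = 1/(3*π), achieved by sin(3*π·x).
A polynomial bump cannot attain the sharp Poincaré constant (only the first sine eigenfunction does), so the ratio is strictly less than C_P, consistent with ||u||_L² ≤ C_P ||u'||_L².


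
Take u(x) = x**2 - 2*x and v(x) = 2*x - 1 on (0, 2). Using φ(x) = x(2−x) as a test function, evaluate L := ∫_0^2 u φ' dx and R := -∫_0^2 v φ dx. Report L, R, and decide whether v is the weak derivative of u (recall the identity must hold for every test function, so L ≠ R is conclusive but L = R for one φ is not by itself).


LHS = 0, RHS = -4/3. No, v is not the weak derivative of u.

u(x) = x**2 - 2*x, classical derivative u'(x) = 2*x - 2.
φ(x) = x(2−x), so φ'(x) = 2 - 2*x.
Note φ(0) = φ(2) = 0, so the boundary term u·φ vanishes.
LHS = ∫_0^2 u(x) φ'(x) dx = ∫_0^2 (-2*x^3 + 6*x^2 - 4*x) dx. Term by term:
  ∫_0^2 -2*x^3 dx = -8;  ∫_0^2 6*x^2 dx = 16;  ∫_0^2 -4*x dx = -8.
Sum: -8 + 16 − 8 = 0.
So LHS = 0.
∫_0^2 v(x) φ(x) dx = ∫_0^2 (-2*x^3 + 5*x^2 - 2*x) dx. Term by term:
  ∫_0^2 -2*x^3 dx = -8;  ∫_0^2 5*x^2 dx = 40/3;  ∫_0^2 -2*x dx = -4.
Sum: -8 + 40/3 − 4 = 4/3.
So RHS = -∫_0^2 v(x) φ(x) dx = -4/3.
LHS − RHS = 4/3 ≠ 0, so the identity fails.
(For a valid weak derivative the identity must hold for EVERY test function, in particular this one. The failure shows v is NOT the weak derivative of u.)
Correct weak derivative would be u'(x) = 2*x - 2.


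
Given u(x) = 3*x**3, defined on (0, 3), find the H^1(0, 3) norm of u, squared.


||u||_{H^1}^2 = 236196/35

The H^1 norm (squared) on an interval (0, L) is
  ||u||_{H^1}^2 = ∫_0^L u(x)^2 dx + ∫_0^L u'(x)^2 dx.
Compute u'(x) = 9*x**2.
Then u(x)^2 = 9*x**6 and u'(x)^2 = 81*x**4.
Integrate each monomial from 0 to 3 using ∫_0^3 c·x^n dx = c·3^(n+1)/(n+1):
  ∫_0^3 u(x)^2 dx = ∫_0^3 (9*x^6) dx. Term by term:
    ∫_0^3 9*x^6 dx = 19683/7.
  ∫_0^3 u'(x)^2 dx = ∫_0^3 (81*x^4) dx. Term by term:
    ∫_0^3 81*x^4 dx = 19683/5.
Adding: ||u||_{H^1}^2 = 19683/7 + 19683/5 = 236196/35.


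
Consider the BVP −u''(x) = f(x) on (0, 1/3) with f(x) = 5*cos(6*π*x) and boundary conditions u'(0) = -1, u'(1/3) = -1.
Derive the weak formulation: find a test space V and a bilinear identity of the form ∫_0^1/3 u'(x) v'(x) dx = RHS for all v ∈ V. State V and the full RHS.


V = H^1(0, 1/3) (v unrestricted at boundary; u is determined up to an additive constant); weak form: ∫_0^1/3 u'v' dx = ∫_0^1/3 (5*cos(6*π*x)) v dx − v(1/3) + v(0) for all v ∈ V.

Multiply both sides by a test function v and integrate from 0 to 1/3:
  ∫_0^1/3 −u''(x) v(x) dx = ∫_0^1/3 f(x) v(x) dx.
Integrate the LHS by parts once:
  ∫_0^1/3 −u'' v dx = −[u'(x) v(x)]_0^1/3 + ∫_0^1/3 u'(x) v'(x) dx.
Thus ∫_0^1/3 u'(x) v'(x) dx = ∫_0^1/3 f(x) v(x) dx + [u'(x) v(x)]_0^1/3.
Choose V so that boundary terms are either known or forced to vanish.
u has inhomogeneous Neumann u'(0) = -1, u'(1/3) = -1. [u' v]_0^1/3 = (-1)·v(1/3) − (-1)·v(0) = − v(1/3) + v(0). Take V = H^1(0, 1/3); boundary term becomes part of RHS.
Weak formulation: find u (satisfying any essential BC) such that ∫_0^1/3 u'(x) v'(x) dx = ∫_0^1/3 f v dx − v(1/3) + v(0) for all v ∈ V (Neumann data are natural BCs: they enter the RHS as boundary terms).
Substituting f(x) = 5*cos(6*π*x), the right-hand side is ∫_0^1/3 (5*cos(6*π*x)) v dx − v(1/3) + v(0).
Compatibility check (pure Neumann): taking v ≡ 1 ∈ V gives 0 = ∫_0^1/3 f dx + (-1) − (-1), i.e. ∫_0^1/3 f dx must equal u'(0) − u'(1/3) = 0. Indeed ∫_0^1/3 (5*cos(6*π*x)) dx = 0, so the data are compatible. The solution is then unique only up to an additive constant (fix it e.g. by requiring ∫_0^1/3 u dx = 0).


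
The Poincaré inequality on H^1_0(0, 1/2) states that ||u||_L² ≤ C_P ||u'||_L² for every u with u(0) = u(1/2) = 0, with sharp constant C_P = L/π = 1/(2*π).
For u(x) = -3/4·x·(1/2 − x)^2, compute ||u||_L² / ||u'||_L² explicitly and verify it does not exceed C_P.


||u||_L² / ||u'||_L² = sqrt(14)/28 < C_P = 1/(2*π).

u(x) = -3/4·x·(1/2 − x)^2, so u'(x) = -9*x^2/4 + 3*x/2 - 3/16.
u(x) = -3/4·x·(1/2 − x)^2 vanishes at x = 0 and x = 1/2, so u ∈ H^1_0(0, 1/2). Differentiate via the product rule and integrate the resulting polynomials term by term.
  ∫_0^1/2 u² dx = ∫_0^1/2 (9*x^6/16 - 9*x^5/8 + 27*x^4/32 - 9*x^3/32 + 9*x^2/256) dx. Term by term:
    ∫_0^1/2 9*x^6/16 dx = 9/14336;  ∫_0^1/2 -9*x^5/8 dx = -3/1024;  ∫_0^1/2 27*x^4/32 dx = 27/5120;
    ∫_0^1/2 -9*x^3/32 dx = -9/2048;  ∫_0^1/2 9*x^2/256 dx = 3/2048.
  Sum: 9/14336 − 3/1024 + 27/5120 − 9/2048 + 3/2048 = 3/71680.
  ∫_0^1/2 (u')² dx = ∫_0^1/2 (81*x^4/16 - 27*x^3/4 + 99*x^2/32 - 9*x/16 + 9/256) dx. Term by term:
    ∫_0^1/2 81*x^4/16 dx = 81/2560;  ∫_0^1/2 -27*x^3/4 dx = -27/256;  ∫_0^1/2 99*x^2/32 dx = 33/256;
    ∫_0^1/2 -9*x/16 dx = -9/128;  ∫_0^1/2 9/256 dx = 9/512.
  Sum: 81/2560 − 27/256 + 33/256 − 9/128 + 9/512 = 3/1280.
∫_0^1/2 u² dx = 3/71680, so ||u||_L² = sqrt(210)/2240.
∫_0^1/2 (u')² dx = 3/1280, so ||u'||_L² = sqrt(15)/80.
Ratio ||u||_L² / ||u'||_L² = sqrt(14)/28.
Sharp Poincaré constant on H^1_0(0, 1/2) is C_P = L/π = 1/(2*π), achieved by sin(2*π·x).
A polynomial bump cannot attain the sharp Poincaré constant (only the first sine eigenfunction does), so the ratio is strictly less than C_P, consistent with ||u||_L² ≤ C_P ||u'||_L².


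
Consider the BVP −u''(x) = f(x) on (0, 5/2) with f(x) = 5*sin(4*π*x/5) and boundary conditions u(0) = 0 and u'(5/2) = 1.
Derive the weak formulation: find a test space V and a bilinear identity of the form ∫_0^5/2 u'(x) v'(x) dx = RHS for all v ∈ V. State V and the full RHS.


V = {v ∈ H^1(0, 5/2) : v(0) = 0} (test functions vanish at x = 0 where u is specified); weak form: ∫_0^5/2 u'v' dx = ∫_0^5/2 (5*sin(4*π*x/5)) v dx + v(5/2) for all v ∈ V.

Multiply both sides by a test function v and integrate from 0 to 5/2:
  ∫_0^5/2 −u''(x) v(x) dx = ∫_0^5/2 f(x) v(x) dx.
Integrate the LHS by parts once:
  ∫_0^5/2 −u'' v dx = −[u'(x) v(x)]_0^5/2 + ∫_0^5/2 u'(x) v'(x) dx.
Thus ∫_0^5/2 u'(x) v'(x) dx = ∫_0^5/2 f(x) v(x) dx + [u'(x) v(x)]_0^5/2.
Choose V so that boundary terms are either known or forced to vanish.
Mixed BC: u(0) = 0 (Dirichlet) and u'(5/2) = 1 (Neumann). Define V = {v ∈ H^1(0, 5/2) : v(0) = 0}. Then [u' v]_0^5/2 = u'(5/2)·v(5/2) − u'(0)·0 = v(5/2).
Weak formulation: find u (satisfying any essential BC) such that ∫_0^5/2 u'(x) v'(x) dx = ∫_0^5/2 f v dx + v(5/2) for all v ∈ V (Dirichlet at 0 absorbed into V; Neumann datum at x = 5/2 contributes the boundary term).
Substituting f(x) = 5*sin(4*π*x/5), the right-hand side is ∫_0^5/2 (5*sin(4*π*x/5)) v dx + v(5/2).


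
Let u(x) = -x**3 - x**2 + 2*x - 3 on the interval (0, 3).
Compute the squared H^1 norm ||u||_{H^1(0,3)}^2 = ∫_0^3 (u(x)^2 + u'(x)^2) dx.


||u||_{H^1}^2 = 76827/70

The H^1 norm (squared) on an interval (0, L) is
  ||u||_{H^1}^2 = ∫_0^L u(x)^2 dx + ∫_0^L u'(x)^2 dx.
Compute u'(x) = -3*x**2 - 2*x + 2.
Then u(x)^2 = x**6 + 2*x**5 - 3*x**4 + 2*x**3 + 10*x**2 - 12*x + 9 and u'(x)^2 = 9*x**4 + 12*x**3 - 8*x**2 - 8*x + 4.
Integrate each monomial from 0 to 3 using ∫_0^3 c·x^n dx = c·3^(n+1)/(n+1):
  ∫_0^3 u(x)^2 dx = ∫_0^3 (x^6 + 2*x^5 - 3*x^4 + 2*x^3 + 10*x^2 - 12*x + 9) dx. Term by term:
    ∫_0^3 x^6 dx = 2187/7;  ∫_0^3 2*x^5 dx = 243;  ∫_0^3 -3*x^4 dx = -729/5;
    ∫_0^3 2*x^3 dx = 81/2;  ∫_0^3 10*x^2 dx = 90;  ∫_0^3 -12*x dx = -54;
    ∫_0^3 9 dx = 27.
  Sum: 2187/7 + 243 − 729/5 + 81/2 + 90 − 54 + 27 = 35919/70.
  ∫_0^3 u'(x)^2 dx = ∫_0^3 (9*x^4 + 12*x^3 - 8*x^2 - 8*x + 4) dx. Term by term:
    ∫_0^3 9*x^4 dx = 2187/5;  ∫_0^3 12*x^3 dx = 243;  ∫_0^3 -8*x^2 dx = -72;
    ∫_0^3 -8*x dx = -36;  ∫_0^3 4 dx = 12.
  Sum: 2187/5 + 243 − 72 − 36 + 12 = 2922/5.
Adding: ||u||_{H^1}^2 = 35919/70 + 2922/5 = 76827/70.


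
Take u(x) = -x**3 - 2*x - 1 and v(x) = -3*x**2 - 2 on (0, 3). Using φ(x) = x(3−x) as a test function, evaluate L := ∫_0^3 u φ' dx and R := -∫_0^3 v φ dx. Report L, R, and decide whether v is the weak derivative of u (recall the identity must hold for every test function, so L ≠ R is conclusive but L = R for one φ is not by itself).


LHS = 909/20, RHS = 909/20. Yes, v = u' weakly.

u(x) = -x**3 - 2*x - 1, classical derivative u'(x) = -3*x**2 - 2.
φ(x) = x(3−x), so φ'(x) = 3 - 2*x.
Note φ(0) = φ(3) = 0, so the boundary term u·φ vanishes.
LHS = ∫_0^3 u(x) φ'(x) dx = ∫_0^3 (2*x^4 - 3*x^3 + 4*x^2 - 4*x - 3) dx. Term by term:
  ∫_0^3 2*x^4 dx = 486/5;  ∫_0^3 -3*x^3 dx = -243/4;  ∫_0^3 4*x^2 dx = 36;
  ∫_0^3 -4*x dx = -18;  ∫_0^3 -3 dx = -9.
Sum: 486/5 − 243/4 + 36 − 18 − 9 = 909/20.
So LHS = 909/20.
∫_0^3 v(x) φ(x) dx = ∫_0^3 (3*x^4 - 9*x^3 + 2*x^2 - 6*x) dx. Term by term:
  ∫_0^3 3*x^4 dx = 729/5;  ∫_0^3 -9*x^3 dx = -729/4;  ∫_0^3 2*x^2 dx = 18;
  ∫_0^3 -6*x dx = -27.
Sum: 729/5 − 729/4 + 18 − 27 = -909/20.
So RHS = -∫_0^3 v(x) φ(x) dx = 909/20.
LHS = RHS, so the identity holds for this test φ.
Moreover u is smooth here and v(x) = u'(x) = -3*x**2 - 2 pointwise, so the identity holds for every test function. Hence v is the weak derivative of u.


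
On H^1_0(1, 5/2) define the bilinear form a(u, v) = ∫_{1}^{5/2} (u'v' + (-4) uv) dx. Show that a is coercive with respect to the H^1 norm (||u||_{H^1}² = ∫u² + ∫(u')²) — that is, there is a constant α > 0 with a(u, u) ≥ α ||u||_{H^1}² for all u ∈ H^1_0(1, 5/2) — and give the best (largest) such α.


α = 4*(-9 + π^2)/(9 + 4*π^2)

Coercivity of a(·,·) on H^1_0(1, 5/2) means a(u, u) ≥ α ||u||_{H^1}² for every u ∈ H^1_0.
The interval has length L = 3/2, and Poincaré/coercivity depend only on L. Here a(u, u) = ∫(u')² + (-4)·∫u².
Here c = -4 < 0 with |c| < (π/L)² = 4*π^2/9, so coercivity still holds. The condition a(u,u) ≥ α||u||_{H^1}² reads (1−α)∫(u')² ≥ (α−c)∫u². Any admissible α is ≤ 1 (rapidly oscillating u have ∫u²/∫(u')² → 0), and α = 1 would force 0 ≥ (1−c)∫u², impossible since c < 1; so 1−α > 0. By the sharp Poincaré inequality on H^1_0 of an interval of length L, ∫(u')² ≥ (π/L)²∫u² with equality for the first sine mode sin(π(x−x₀)/L) (x₀ the left endpoint), so the inequality holds for all u iff (1−α)(π/L)² ≥ α − c, i.e. α ≤ ((π/L)² + c)/((π/L)² + 1) = (1 + c(L/π)²)/(1 + (L/π)²). (Direct route, valid since c ≤ 0: Poincaré gives c∫u² ≥ c(L/π)²∫(u')², so a(u,u) ≥ (1 + c(L/π)²)∫(u')², while ||u||_{H^1}² ≤ (1 + (L/π)²)∫(u')²; dividing yields the same α.) With (π/L)² = 4*π^2/9 and c = -4, the largest admissible constant is α = ((π/L)² + c)/((π/L)² + 1).
Simplifying, α = 4*(-9 + π^2)/(9 + 4*π^2).


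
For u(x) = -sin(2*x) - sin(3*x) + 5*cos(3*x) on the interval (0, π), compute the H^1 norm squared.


||u||_{H^1(0,π)}^2 = 80 + 265*π/2

u'(x) = -15*sin(3*x) - 2*cos(2*x) - 3*cos(3*x).
Expand u² and (u')² and integrate term by term on (0, π), using: for integers n ≥ 1, ∫_0^π sin²(nx) dx = ∫_0^π cos²(nx) dx = π/2; for n ≠ n', ∫_0^π sin(nx)sin(n'x) dx = ∫_0^π cos(nx)cos(n'x) dx = 0; and by product-to-sum, ∫_0^π sin(nx)cos(n'x) dx = ½∫_0^π [sin((n+n')x) + sin((n−n')x)] dx, which is 0 when n+n' is even and 2n/(n²−n'²) when n+n' is odd (it need not vanish on (0, π)).
  u² squared terms: (-1)²·∫sin(2x)² dx = 1·π/2 = π/2;  (-1)²·∫sin(3x)² dx = 1·π/2 = π/2;  (5)²·∫cos(3x)² dx = 25·π/2 = 25*π/2.
  u² cross terms: 2·(-1)·(-1)·∫sin(2x)·sin(3x) dx = 2·(0) = 0;  2·(-1)·(5)·∫sin(2x)·cos(3x) dx = -10·(-4/5) = 8;  2·(-1)·(5)·∫sin(3x)·cos(3x) dx = -10·(0) = 0.
  So ∫_0^π u² dx = π/2 + π/2 + 25*π/2 + 0 + 8 + 0 = 8 + 27*π/2.
  (u')² squared terms: (-15)²·∫sin(3x)² dx = 225·π/2 = 225*π/2;  (-3)²·∫cos(3x)² dx = 9·π/2 = 9*π/2;  (-2)²·∫cos(2x)² dx = 4·π/2 = 2*π.
  (u')² cross terms: 2·(-15)·(-3)·∫sin(3x)·cos(3x) dx = 90·(0) = 0;  2·(-15)·(-2)·∫sin(3x)·cos(2x) dx = 60·(6/5) = 72;  2·(-3)·(-2)·∫cos(3x)·cos(2x) dx = 12·(0) = 0.
  So ∫_0^π (u')² dx = 225*π/2 + 9*π/2 + 2*π + 0 + 72 + 0 = 72 + 119*π.
||u||_{H^1}^2 = (8 + 27*π/2) + (72 + 119*π) = 80 + 265*π/2.


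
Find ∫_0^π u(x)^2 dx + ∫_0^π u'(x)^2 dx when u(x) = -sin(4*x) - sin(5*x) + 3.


||u||_{H^1(0,π)}^2 = -12/5 + 61*π/2

u'(x) = -4*cos(4*x) - 5*cos(5*x).
Expand u² and (u')² and integrate term by term on (0, π), using: for integers n ≥ 1, ∫_0^π sin²(nx) dx = ∫_0^π cos²(nx) dx = π/2; for n ≠ n', ∫_0^π sin(nx)sin(n'x) dx = ∫_0^π cos(nx)cos(n'x) dx = 0; and by product-to-sum, ∫_0^π sin(nx)cos(n'x) dx = ½∫_0^π [sin((n+n')x) + sin((n−n')x)] dx, which is 0 when n+n' is even and 2n/(n²−n'²) when n+n' is odd (it need not vanish on (0, π)). For the constant mode: ∫_0^π 1 dx = π, ∫_0^π cos(nx) dx = 0, ∫_0^π sin(nx) dx = (1−(−1)^n)/n.
  u² squared terms: (3)²·∫1 dx = 9·π = 9*π;  (-1)²·∫sin(4x)² dx = 1·π/2 = π/2;  (-1)²·∫sin(5x)² dx = 1·π/2 = π/2.
  u² cross terms: 2·(3)·(-1)·∫1·sin(4x) dx = -6·(0) = 0;  2·(3)·(-1)·∫1·sin(5x) dx = -6·(2/5) = -12/5;  2·(-1)·(-1)·∫sin(4x)·sin(5x) dx = 2·(0) = 0.
  So ∫_0^π u² dx = 9*π + π/2 + π/2 + 0 − 12/5 + 0 = -12/5 + 10*π.
  (u')² squared terms: (-5)²·∫cos(5x)² dx = 25·π/2 = 25*π/2;  (-4)²·∫cos(4x)² dx = 16·π/2 = 8*π.
  (u')² cross terms: 2·(-5)·(-4)·∫cos(5x)·cos(4x) dx = 40·(0) = 0.
  So ∫_0^π (u')² dx = 25*π/2 + 8*π + 0 = 41*π/2.
||u||_{H^1}^2 = (-12/5 + 10*π) + (41*π/2) = -12/5 + 61*π/2.


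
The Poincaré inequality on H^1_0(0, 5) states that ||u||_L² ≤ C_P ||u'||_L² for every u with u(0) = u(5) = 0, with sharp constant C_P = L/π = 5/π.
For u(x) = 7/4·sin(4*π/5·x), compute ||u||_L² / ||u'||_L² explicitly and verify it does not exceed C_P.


||u||_L² / ||u'||_L² = 5/(4*π) < C_P = 5/π.

u(x) = 7/4·sin(4*π/5·x), so u'(x) = 7*π*cos(4*π*x/5)/5.
Writing u(x) = A·sin(kπx/L) with A = 7/4 and k = 4, use ∫_0^L sin²(kπx/L) dx = L/2 and ∫_0^L cos²(kπx/L) dx = L/2.
u² = 49/16·sin²(4*π/5·x) and (u')² = 49*π^2/25·cos²(4*π/5·x), and each of sin², cos² integrates to L/2 = 5/2 over (0, 5).
∫_0^5 u² dx = 245/32, so ||u||_L² = 7*sqrt(10)/8.
∫_0^5 (u')² dx = 49*π^2/10, so ||u'||_L² = 7*sqrt(10)*π/10.
Ratio ||u||_L² / ||u'||_L² = 5/(4*π).
Sharp Poincaré constant on H^1_0(0, 5) is C_P = L/π = 5/π, achieved by sin(π/5·x).
This is the k = 4 harmonic; the ratio L/(kπ) is strictly less than C_P = L/π, consistent with the sharp inequality ||u||_L² ≤ C_P ||u'||_L².


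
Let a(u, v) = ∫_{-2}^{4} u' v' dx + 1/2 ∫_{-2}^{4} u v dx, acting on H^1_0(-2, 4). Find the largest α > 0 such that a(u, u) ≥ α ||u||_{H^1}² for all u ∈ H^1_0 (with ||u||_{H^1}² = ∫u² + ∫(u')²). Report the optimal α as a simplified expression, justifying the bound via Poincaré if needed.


α = (π^2 + 18)/(π^2 + 36)

Coercivity of a(·,·) on H^1_0(-2, 4) means a(u, u) ≥ α ||u||_{H^1}² for every u ∈ H^1_0.
The interval has length L = 6, and Poincaré/coercivity depend only on L. Here a(u, u) = ∫(u')² + (1/2)·∫u².
Here 0 < c = 1/2 < 1. The condition a(u,u) ≥ α||u||_{H^1}² reads (1−α)∫(u')² ≥ (α−c)∫u². Any admissible α is ≤ 1 (rapidly oscillating u have ∫u²/∫(u')² → 0), and α = 1 would force 0 ≥ (1−c)∫u², impossible since c < 1; so 1−α > 0. By the sharp Poincaré inequality on H^1_0 of an interval of length L, ∫(u')² ≥ (π/L)²∫u² with equality for the first sine mode sin(π(x−x₀)/L) (x₀ the left endpoint), so the inequality holds for all u iff (1−α)(π/L)² ≥ α − c, i.e. α ≤ ((π/L)² + c)/((π/L)² + 1) = (1 + c(L/π)²)/(1 + (L/π)²). With (π/L)² = π^2/36 and c = 1/2, the largest admissible constant is α = ((π/L)² + c)/((π/L)² + 1).
Simplifying, α = (π^2 + 18)/(π^2 + 36).


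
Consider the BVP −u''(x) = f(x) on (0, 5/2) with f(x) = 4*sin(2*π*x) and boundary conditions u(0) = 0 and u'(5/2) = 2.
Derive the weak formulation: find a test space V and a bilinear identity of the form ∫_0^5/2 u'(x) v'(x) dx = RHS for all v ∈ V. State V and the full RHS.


V = {v ∈ H^1(0, 5/2) : v(0) = 0} (test functions vanish at x = 0 where u is specified); weak form: ∫_0^5/2 u'v' dx = ∫_0^5/2 (4*sin(2*π*x)) v dx + 2·v(5/2) for all v ∈ V.

Multiply both sides by a test function v and integrate from 0 to 5/2:
  ∫_0^5/2 −u''(x) v(x) dx = ∫_0^5/2 f(x) v(x) dx.
Integrate the LHS by parts once:
  ∫_0^5/2 −u'' v dx = −[u'(x) v(x)]_0^5/2 + ∫_0^5/2 u'(x) v'(x) dx.
Thus ∫_0^5/2 u'(x) v'(x) dx = ∫_0^5/2 f(x) v(x) dx + [u'(x) v(x)]_0^5/2.
Choose V so that boundary terms are either known or forced to vanish.
Mixed BC: u(0) = 0 (Dirichlet) and u'(5/2) = 2 (Neumann). Define V = {v ∈ H^1(0, 5/2) : v(0) = 0}. Then [u' v]_0^5/2 = u'(5/2)·v(5/2) − u'(0)·0 = 2·v(5/2).
Weak formulation: find u (satisfying any essential BC) such that ∫_0^5/2 u'(x) v'(x) dx = ∫_0^5/2 f v dx + 2·v(5/2) for all v ∈ V (Dirichlet at 0 absorbed into V; Neumann datum at x = 5/2 contributes the boundary term).
Substituting f(x) = 4*sin(2*π*x), the right-hand side is ∫_0^5/2 (4*sin(2*π*x)) v dx + 2·v(5/2).


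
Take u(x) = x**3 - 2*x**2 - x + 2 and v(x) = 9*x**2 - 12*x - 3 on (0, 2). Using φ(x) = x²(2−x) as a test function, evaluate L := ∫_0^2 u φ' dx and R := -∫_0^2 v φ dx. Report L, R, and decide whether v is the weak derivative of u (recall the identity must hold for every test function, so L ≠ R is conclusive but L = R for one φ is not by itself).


LHS = 4/3, RHS = 4. No, v is not the weak derivative of u.

u(x) = x**3 - 2*x**2 - x + 2, classical derivative u'(x) = 3*x**2 - 4*x - 1.
φ(x) = x²(2−x), so φ'(x) = x*(4 - 3*x).
Note φ(0) = φ(2) = 0, so the boundary term u·φ vanishes.
LHS = ∫_0^2 u(x) φ'(x) dx = ∫_0^2 (-3*x^5 + 10*x^4 - 5*x^3 - 10*x^2 + 8*x) dx. Term by term:
  ∫_0^2 -3*x^5 dx = -32;  ∫_0^2 10*x^4 dx = 64;  ∫_0^2 -5*x^3 dx = -20;
  ∫_0^2 -10*x^2 dx = -80/3;  ∫_0^2 8*x dx = 16.
Sum: -32 + 64 − 20 − 80/3 + 16 = 4/3.
So LHS = 4/3.
∫_0^2 v(x) φ(x) dx = ∫_0^2 (-9*x^5 + 30*x^4 - 21*x^3 - 6*x^2) dx. Term by term:
  ∫_0^2 -9*x^5 dx = -96;  ∫_0^2 30*x^4 dx = 192;  ∫_0^2 -21*x^3 dx = -84;
  ∫_0^2 -6*x^2 dx = -16.
Sum: -96 + 192 − 84 − 16 = -4.
So RHS = -∫_0^2 v(x) φ(x) dx = 4.
LHS − RHS = -8/3 ≠ 0, so the identity fails.
(For a valid weak derivative the identity must hold for EVERY test function, in particular this one. The failure shows v is NOT the weak derivative of u.)
Correct weak derivative would be u'(x) = 3*x**2 - 4*x - 1.


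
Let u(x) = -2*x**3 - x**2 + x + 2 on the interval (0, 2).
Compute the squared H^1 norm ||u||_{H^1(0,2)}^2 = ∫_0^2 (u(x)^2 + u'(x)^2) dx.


||u||_{H^1}^2 = 38186/105

The H^1 norm (squared) on an interval (0, L) is
  ||u||_{H^1}^2 = ∫_0^L u(x)^2 dx + ∫_0^L u'(x)^2 dx.
Compute u'(x) = -6*x**2 - 2*x + 1.
Then u(x)^2 = 4*x**6 + 4*x**5 - 3*x**4 - 10*x**3 - 3*x**2 + 4*x + 4 and u'(x)^2 = 36*x**4 + 24*x**3 - 8*x**2 - 4*x + 1.
Integrate each monomial from 0 to 2 using ∫_0^2 c·x^n dx = c·2^(n+1)/(n+1):
  ∫_0^2 u(x)^2 dx = ∫_0^2 (4*x^6 + 4*x^5 - 3*x^4 - 10*x^3 - 3*x^2 + 4*x + 4) dx. Term by term:
    ∫_0^2 4*x^6 dx = 512/7;  ∫_0^2 4*x^5 dx = 128/3;  ∫_0^2 -3*x^4 dx = -96/5;
    ∫_0^2 -10*x^3 dx = -40;  ∫_0^2 -3*x^2 dx = -8;  ∫_0^2 4*x dx = 8;
    ∫_0^2 4 dx = 8.
  Sum: 512/7 + 128/3 − 96/5 − 40 − 8 + 8 + 8 = 6784/105.
  ∫_0^2 u'(x)^2 dx = ∫_0^2 (36*x^4 + 24*x^3 - 8*x^2 - 4*x + 1) dx. Term by term:
    ∫_0^2 36*x^4 dx = 1152/5;  ∫_0^2 24*x^3 dx = 96;  ∫_0^2 -8*x^2 dx = -64/3;
    ∫_0^2 -4*x dx = -8;  ∫_0^2 1 dx = 2.
  Sum: 1152/5 + 96 − 64/3 − 8 + 2 = 4486/15.
Adding: ||u||_{H^1}^2 = 6784/105 + 4486/15 = 38186/105.


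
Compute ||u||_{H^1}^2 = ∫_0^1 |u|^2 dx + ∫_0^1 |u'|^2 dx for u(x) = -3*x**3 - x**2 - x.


||u||_{H^1}^2 = 8411/210

The H^1 norm (squared) on an interval (0, L) is
  ||u||_{H^1}^2 = ∫_0^L u(x)^2 dx + ∫_0^L u'(x)^2 dx.
Compute u'(x) = -9*x**2 - 2*x - 1.
Then u(x)^2 = 9*x**6 + 6*x**5 + 7*x**4 + 2*x**3 + x**2 and u'(x)^2 = 81*x**4 + 36*x**3 + 22*x**2 + 4*x + 1.
Integrate each monomial from 0 to 1 using ∫_0^1 c·x^n dx = c·1^(n+1)/(n+1):
  ∫_0^1 u(x)^2 dx = ∫_0^1 (9*x^6 + 6*x^5 + 7*x^4 + 2*x^3 + x^2) dx. Term by term:
    ∫_0^1 9*x^6 dx = 9/7;  ∫_0^1 6*x^5 dx = 1;  ∫_0^1 7*x^4 dx = 7/5;
    ∫_0^1 2*x^3 dx = 1/2;  ∫_0^1 x^2 dx = 1/3.
  Sum: 9/7 + 1 + 7/5 + 1/2 + 1/3 = 949/210.
  ∫_0^1 u'(x)^2 dx = ∫_0^1 (81*x^4 + 36*x^3 + 22*x^2 + 4*x + 1) dx. Term by term:
    ∫_0^1 81*x^4 dx = 81/5;  ∫_0^1 36*x^3 dx = 9;  ∫_0^1 22*x^2 dx = 22/3;
    ∫_0^1 4*x dx = 2;  ∫_0^1 1 dx = 1.
  Sum: 81/5 + 9 + 22/3 + 2 + 1 = 533/15.
Adding: ||u||_{H^1}^2 = 949/210 + 533/15 = 8411/210.


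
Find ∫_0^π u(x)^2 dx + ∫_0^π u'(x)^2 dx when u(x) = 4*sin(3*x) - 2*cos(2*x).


||u||_{H^1(0,π)}^2 = -96 + 90*π

u'(x) = 4*sin(2*x) + 12*cos(3*x).
Expand u² and (u')² and integrate term by term on (0, π), using: for integers n ≥ 1, ∫_0^π sin²(nx) dx = ∫_0^π cos²(nx) dx = π/2; for n ≠ n', ∫_0^π sin(nx)sin(n'x) dx = ∫_0^π cos(nx)cos(n'x) dx = 0; and by product-to-sum, ∫_0^π sin(nx)cos(n'x) dx = ½∫_0^π [sin((n+n')x) + sin((n−n')x)] dx, which is 0 when n+n' is even and 2n/(n²−n'²) when n+n' is odd (it need not vanish on (0, π)).
  u² squared terms: (-2)²·∫cos(2x)² dx = 4·π/2 = 2*π;  (4)²·∫sin(3x)² dx = 16·π/2 = 8*π.
  u² cross terms: 2·(-2)·(4)·∫cos(2x)·sin(3x) dx = -16·(6/5) = -96/5.
  So ∫_0^π u² dx = 2*π + 8*π − 96/5 = -96/5 + 10*π.
  (u')² squared terms: (4)²·∫sin(2x)² dx = 16·π/2 = 8*π;  (12)²·∫cos(3x)² dx = 144·π/2 = 72*π.
  (u')² cross terms: 2·(4)·(12)·∫sin(2x)·cos(3x) dx = 96·(-4/5) = -384/5.
  So ∫_0^π (u')² dx = 8*π + 72*π − 384/5 = -384/5 + 80*π.
||u||_{H^1}^2 = (-96/5 + 10*π) + (-384/5 + 80*π) = -96 + 90*π.


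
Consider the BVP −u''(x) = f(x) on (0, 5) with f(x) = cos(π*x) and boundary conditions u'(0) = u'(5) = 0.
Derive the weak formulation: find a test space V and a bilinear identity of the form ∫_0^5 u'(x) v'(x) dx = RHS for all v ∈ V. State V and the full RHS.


V = H^1(0, 5) (no boundary constraint on v; u is determined up to an additive constant); weak form: ∫_0^5 u'v' dx = ∫_0^5 (cos(π*x)) v dx for all v ∈ V.

Multiply both sides by a test function v and integrate from 0 to 5:
  ∫_0^5 −u''(x) v(x) dx = ∫_0^5 f(x) v(x) dx.
Integrate the LHS by parts once:
  ∫_0^5 −u'' v dx = −[u'(x) v(x)]_0^5 + ∫_0^5 u'(x) v'(x) dx.
Thus ∫_0^5 u'(x) v'(x) dx = ∫_0^5 f(x) v(x) dx + [u'(x) v(x)]_0^5.
Choose V so that boundary terms are either known or forced to vanish.
u has homogeneous Neumann: u'(0) = u'(5) = 0. So [u' v]_0^5 = 0·v(5) − 0·v(0) = 0 for any v; take V = H^1(0, 5).
Weak formulation: find u (satisfying any essential BC) such that ∫_0^5 u'(x) v'(x) dx = ∫_0^5 f v dx for all v ∈ V (homogeneous Neumann, so boundary terms vanish).
Substituting f(x) = cos(π*x), the right-hand side is ∫_0^5 (cos(π*x)) v dx.
Compatibility check (pure Neumann): taking v ≡ 1 ∈ V gives 0 = ∫_0^5 f dx + (0) − (0), i.e. ∫_0^5 f dx must equal u'(0) − u'(5) = 0. Indeed ∫_0^5 (cos(π*x)) dx = 0, so the data are compatible. The solution is then unique only up to an additive constant (fix it e.g. by requiring ∫_0^5 u dx = 0).


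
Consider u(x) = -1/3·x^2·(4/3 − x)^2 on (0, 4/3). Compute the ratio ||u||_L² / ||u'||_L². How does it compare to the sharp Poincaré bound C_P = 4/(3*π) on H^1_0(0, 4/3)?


||u||_L² / ||u'||_L² = 2*sqrt(3)/9 < C_P = 4/(3*π).

u(x) = -1/3·x^2·(4/3 − x)^2, so u'(x) = 4*x*(-9*x^2 + 18*x - 8)/27.
u(x) = -1/3·x^2·(4/3 − x)^2 vanishes at x = 0 and x = 4/3, so u ∈ H^1_0(0, 4/3). Differentiate via the product rule and integrate the resulting polynomials term by term.
  ∫_0^4/3 u² dx = ∫_0^4/3 (x^8/9 - 16*x^7/27 + 32*x^6/27 - 256*x^5/243 + 256*x^4/729) dx. Term by term:
    ∫_0^4/3 x^8/9 dx = 262144/1594323;  ∫_0^4/3 -16*x^7/27 dx = -131072/177147;  ∫_0^4/3 32*x^6/27 dx = 524288/413343;
    ∫_0^4/3 -256*x^5/243 dx = -524288/531441;  ∫_0^4/3 256*x^4/729 dx = 262144/885735.
  Sum: 262144/1594323 − 131072/177147 + 524288/413343 − 524288/531441 + 262144/885735 = 131072/55801305.
  ∫_0^4/3 (u')² dx = ∫_0^4/3 (16*x^6/9 - 64*x^5/9 + 832*x^4/81 - 512*x^3/81 + 1024*x^2/729) dx. Term by term:
    ∫_0^4/3 16*x^6/9 dx = 262144/137781;  ∫_0^4/3 -64*x^5/9 dx = -131072/19683;  ∫_0^4/3 832*x^4/81 dx = 851968/98415;
    ∫_0^4/3 -512*x^3/81 dx = -32768/6561;  ∫_0^4/3 1024*x^2/729 dx = 65536/59049.
  Sum: 262144/137781 − 131072/19683 + 851968/98415 − 32768/6561 + 65536/59049 = 32768/2066715.
∫_0^4/3 u² dx = 131072/55801305, so ||u||_L² = 256*sqrt(210)/76545.
∫_0^4/3 (u')² dx = 32768/2066715, so ||u'||_L² = 128*sqrt(70)/8505.
Ratio ||u||_L² / ||u'||_L² = 2*sqrt(3)/9.
Sharp Poincaré constant on H^1_0(0, 4/3) is C_P = L/π = 4/(3*π), achieved by sin(3*π/4·x).
A polynomial bump cannot attain the sharp Poincaré constant (only the first sine eigenfunction does), so the ratio is strictly less than C_P, consistent with ||u||_L² ≤ C_P ||u'||_L².


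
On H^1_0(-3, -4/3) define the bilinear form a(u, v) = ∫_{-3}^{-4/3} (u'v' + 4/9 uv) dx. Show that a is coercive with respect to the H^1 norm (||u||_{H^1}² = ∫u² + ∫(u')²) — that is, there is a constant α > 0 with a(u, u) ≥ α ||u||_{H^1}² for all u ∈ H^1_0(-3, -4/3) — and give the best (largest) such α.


α = (100 + 81*π^2)/(9*(25 + 9*π^2))

Coercivity of a(·,·) on H^1_0(-3, -4/3) means a(u, u) ≥ α ||u||_{H^1}² for every u ∈ H^1_0.
The interval has length L = 5/3, and Poincaré/coercivity depend only on L. Here a(u, u) = ∫(u')² + (4/9)·∫u².
Here 0 < c = 4/9 < 1. The condition a(u,u) ≥ α||u||_{H^1}² reads (1−α)∫(u')² ≥ (α−c)∫u². Any admissible α is ≤ 1 (rapidly oscillating u have ∫u²/∫(u')² → 0), and α = 1 would force 0 ≥ (1−c)∫u², impossible since c < 1; so 1−α > 0. By the sharp Poincaré inequality on H^1_0 of an interval of length L, ∫(u')² ≥ (π/L)²∫u² with equality for the first sine mode sin(π(x−x₀)/L) (x₀ the left endpoint), so the inequality holds for all u iff (1−α)(π/L)² ≥ α − c, i.e. α ≤ ((π/L)² + c)/((π/L)² + 1) = (1 + c(L/π)²)/(1 + (L/π)²). With (π/L)² = 9*π^2/25 and c = 4/9, the largest admissible constant is α = ((π/L)² + c)/((π/L)² + 1).
Simplifying, α = (100 + 81*π^2)/(9*(25 + 9*π^2)).


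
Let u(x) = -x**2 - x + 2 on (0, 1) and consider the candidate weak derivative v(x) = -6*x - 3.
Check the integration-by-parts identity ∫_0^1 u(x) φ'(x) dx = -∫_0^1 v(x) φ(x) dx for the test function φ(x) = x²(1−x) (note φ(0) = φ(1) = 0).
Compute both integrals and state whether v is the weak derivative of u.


LHS = 11/60, RHS = 11/20. No, v is not the weak derivative of u.

u(x) = -x**2 - x + 2, classical derivative u'(x) = -2*x - 1.
φ(x) = x²(1−x), so φ'(x) = x*(2 - 3*x).
Note φ(0) = φ(1) = 0, so the boundary term u·φ vanishes.
LHS = ∫_0^1 u(x) φ'(x) dx = ∫_0^1 (3*x^4 + x^3 - 8*x^2 + 4*x) dx. Term by term:
  ∫_0^1 3*x^4 dx = 3/5;  ∫_0^1 x^3 dx = 1/4;  ∫_0^1 -8*x^2 dx = -8/3;
  ∫_0^1 4*x dx = 2.
Sum: 3/5 + 1/4 − 8/3 + 2 = 11/60.
So LHS = 11/60.
∫_0^1 v(x) φ(x) dx = ∫_0^1 (6*x^4 - 3*x^3 - 3*x^2) dx. Term by term:
  ∫_0^1 6*x^4 dx = 6/5;  ∫_0^1 -3*x^3 dx = -3/4;  ∫_0^1 -3*x^2 dx = -1.
Sum: 6/5 − 3/4 − 1 = -11/20.
So RHS = -∫_0^1 v(x) φ(x) dx = 11/20.
LHS − RHS = -11/30 ≠ 0, so the identity fails.
(For a valid weak derivative the identity must hold for EVERY test function, in particular this one. The failure shows v is NOT the weak derivative of u.)
Correct weak derivative would be u'(x) = -2*x - 1.


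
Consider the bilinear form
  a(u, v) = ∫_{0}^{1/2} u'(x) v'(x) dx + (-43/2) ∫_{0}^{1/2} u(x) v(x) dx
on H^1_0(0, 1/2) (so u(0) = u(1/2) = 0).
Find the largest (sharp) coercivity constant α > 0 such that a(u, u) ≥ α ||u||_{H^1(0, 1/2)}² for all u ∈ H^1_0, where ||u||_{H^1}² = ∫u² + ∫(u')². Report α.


α = (-43 + 8*π^2)/(2*(1 + 4*π^2))

Coercivity of a(·,·) on H^1_0(0, 1/2) means a(u, u) ≥ α ||u||_{H^1}² for every u ∈ H^1_0.
The interval has length L = 1/2, and Poincaré/coercivity depend only on L. Here a(u, u) = ∫(u')² + (-43/2)·∫u².
Here c = -43/2 < 0 with |c| < (π/L)² = 4*π^2, so coercivity still holds. The condition a(u,u) ≥ α||u||_{H^1}² reads (1−α)∫(u')² ≥ (α−c)∫u². Any admissible α is ≤ 1 (rapidly oscillating u have ∫u²/∫(u')² → 0), and α = 1 would force 0 ≥ (1−c)∫u², impossible since c < 1; so 1−α > 0. By the sharp Poincaré inequality on H^1_0 of an interval of length L, ∫(u')² ≥ (π/L)²∫u² with equality for the first sine mode sin(π(x−x₀)/L) (x₀ the left endpoint), so the inequality holds for all u iff (1−α)(π/L)² ≥ α − c, i.e. α ≤ ((π/L)² + c)/((π/L)² + 1) = (1 + c(L/π)²)/(1 + (L/π)²). (Direct route, valid since c ≤ 0: Poincaré gives c∫u² ≥ c(L/π)²∫(u')², so a(u,u) ≥ (1 + c(L/π)²)∫(u')², while ||u||_{H^1}² ≤ (1 + (L/π)²)∫(u')²; dividing yields the same α.) With (π/L)² = 4*π^2 and c = -43/2, the largest admissible constant is α = ((π/L)² + c)/((π/L)² + 1).
Simplifying, α = (-43 + 8*π^2)/(2*(1 + 4*π^2)).


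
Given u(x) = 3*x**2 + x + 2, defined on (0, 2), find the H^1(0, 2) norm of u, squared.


||u||_{H^1}^2 = 3814/15

The H^1 norm (squared) on an interval (0, L) is
  ||u||_{H^1}^2 = ∫_0^L u(x)^2 dx + ∫_0^L u'(x)^2 dx.
Compute u'(x) = 6*x + 1.
Then u(x)^2 = 9*x**4 + 6*x**3 + 13*x**2 + 4*x + 4 and u'(x)^2 = 36*x**2 + 12*x + 1.
Integrate each monomial from 0 to 2 using ∫_0^2 c·x^n dx = c·2^(n+1)/(n+1):
  ∫_0^2 u(x)^2 dx = ∫_0^2 (9*x^4 + 6*x^3 + 13*x^2 + 4*x + 4) dx. Term by term:
    ∫_0^2 9*x^4 dx = 288/5;  ∫_0^2 6*x^3 dx = 24;  ∫_0^2 13*x^2 dx = 104/3;
    ∫_0^2 4*x dx = 8;  ∫_0^2 4 dx = 8.
  Sum: 288/5 + 24 + 104/3 + 8 + 8 = 1984/15.
  ∫_0^2 u'(x)^2 dx = ∫_0^2 (36*x^2 + 12*x + 1) dx. Term by term:
    ∫_0^2 36*x^2 dx = 96;  ∫_0^2 12*x dx = 24;  ∫_0^2 1 dx = 2.
  Sum: 96 + 24 + 2 = 122.
Adding: ||u||_{H^1}^2 = 1984/15 + 122 = 3814/15.


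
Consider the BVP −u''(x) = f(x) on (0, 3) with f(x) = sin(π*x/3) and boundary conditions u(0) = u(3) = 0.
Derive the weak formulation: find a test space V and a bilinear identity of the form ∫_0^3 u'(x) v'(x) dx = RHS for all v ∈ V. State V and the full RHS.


V = H^1_0(0, 3) (so v(0) = v(3) = 0); weak form: ∫_0^3 u'v' dx = ∫_0^3 (sin(π*x/3)) v dx for all v ∈ V.

Multiply both sides by a test function v and integrate from 0 to 3:
  ∫_0^3 −u''(x) v(x) dx = ∫_0^3 f(x) v(x) dx.
Integrate the LHS by parts once:
  ∫_0^3 −u'' v dx = −[u'(x) v(x)]_0^3 + ∫_0^3 u'(x) v'(x) dx.
Thus ∫_0^3 u'(x) v'(x) dx = ∫_0^3 f(x) v(x) dx + [u'(x) v(x)]_0^3.
Choose V so that boundary terms are either known or forced to vanish.
u is Dirichlet: u(0) = u(3) = 0. Let V = H^1_0(0, 3); then v(0) = v(3) = 0, and [u' v]_0^3 = 0.
Weak formulation: find u (satisfying any essential BC) such that ∫_0^3 u'(x) v'(x) dx = ∫_0^3 f v dx for all v ∈ V.
Substituting f(x) = sin(π*x/3), the right-hand side is ∫_0^3 (sin(π*x/3)) v dx.


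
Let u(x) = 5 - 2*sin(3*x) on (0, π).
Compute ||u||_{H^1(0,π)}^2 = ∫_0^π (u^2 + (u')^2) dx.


||u||_{H^1(0,π)}^2 = -40/3 + 45*π

u'(x) = -6*cos(3*x).
Expand u² and (u')² and integrate term by term on (0, π), using: for integers n ≥ 1, ∫_0^π sin²(nx) dx = ∫_0^π cos²(nx) dx = π/2; for n ≠ n', ∫_0^π sin(nx)sin(n'x) dx = ∫_0^π cos(nx)cos(n'x) dx = 0; and by product-to-sum, ∫_0^π sin(nx)cos(n'x) dx = ½∫_0^π [sin((n+n')x) + sin((n−n')x)] dx, which is 0 when n+n' is even and 2n/(n²−n'²) when n+n' is odd (it need not vanish on (0, π)). For the constant mode: ∫_0^π 1 dx = π, ∫_0^π cos(nx) dx = 0, ∫_0^π sin(nx) dx = (1−(−1)^n)/n.
  u² squared terms: (5)²·∫1 dx = 25·π = 25*π;  (-2)²·∫sin(3x)² dx = 4·π/2 = 2*π.
  u² cross terms: 2·(5)·(-2)·∫1·sin(3x) dx = -20·(2/3) = -40/3.
  So ∫_0^π u² dx = 25*π + 2*π − 40/3 = -40/3 + 27*π.
  (u')² squared terms: (-6)²·∫cos(3x)² dx = 36·π/2 = 18*π.
  So ∫_0^π (u')² dx = 18*π.
||u||_{H^1}^2 = (-40/3 + 27*π) + (18*π) = -40/3 + 45*π.


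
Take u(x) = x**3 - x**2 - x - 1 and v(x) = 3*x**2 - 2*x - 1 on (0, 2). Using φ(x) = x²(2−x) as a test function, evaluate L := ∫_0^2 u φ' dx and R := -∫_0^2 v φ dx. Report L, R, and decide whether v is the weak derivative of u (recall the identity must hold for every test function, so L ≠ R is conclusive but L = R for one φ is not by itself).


LHS = -28/15, RHS = -28/15. Yes, v = u' weakly.

u(x) = x**3 - x**2 - x - 1, classical derivative u'(x) = 3*x**2 - 2*x - 1.
φ(x) = x²(2−x), so φ'(x) = x*(4 - 3*x).
Note φ(0) = φ(2) = 0, so the boundary term u·φ vanishes.
LHS = ∫_0^2 u(x) φ'(x) dx = ∫_0^2 (-3*x^5 + 7*x^4 - x^3 - x^2 - 4*x) dx. Term by term:
  ∫_0^2 -3*x^5 dx = -32;  ∫_0^2 7*x^4 dx = 224/5;  ∫_0^2 -x^3 dx = -4;
  ∫_0^2 -x^2 dx = -8/3;  ∫_0^2 -4*x dx = -8.
Sum: -32 + 224/5 − 4 − 8/3 − 8 = -28/15.
So LHS = -28/15.
∫_0^2 v(x) φ(x) dx = ∫_0^2 (-3*x^5 + 8*x^4 - 3*x^3 - 2*x^2) dx. Term by term:
  ∫_0^2 -3*x^5 dx = -32;  ∫_0^2 8*x^4 dx = 256/5;  ∫_0^2 -3*x^3 dx = -12;
  ∫_0^2 -2*x^2 dx = -16/3.
Sum: -32 + 256/5 − 12 − 16/3 = 28/15.
So RHS = -∫_0^2 v(x) φ(x) dx = -28/15.
LHS = RHS, so the identity holds for this test φ.
Moreover u is smooth here and v(x) = u'(x) = 3*x**2 - 2*x - 1 pointwise, so the identity holds for every test function. Hence v is the weak derivative of u.


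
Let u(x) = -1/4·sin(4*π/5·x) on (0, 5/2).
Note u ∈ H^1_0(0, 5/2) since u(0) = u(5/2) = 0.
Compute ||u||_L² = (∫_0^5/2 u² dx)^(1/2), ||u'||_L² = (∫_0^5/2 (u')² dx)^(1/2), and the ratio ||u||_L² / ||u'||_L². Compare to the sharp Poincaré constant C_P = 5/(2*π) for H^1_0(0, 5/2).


||u||_L² / ||u'||_L² = 5/(4*π) < C_P = 5/(2*π).

u(x) = -1/4·sin(4*π/5·x), so u'(x) = -π*cos(4*π*x/5)/5.
Writing u(x) = A·sin(kπx/L) with A = -1/4 and k = 2, use ∫_0^L sin²(kπx/L) dx = L/2 and ∫_0^L cos²(kπx/L) dx = L/2.
u² = 1/16·sin²(4*π/5·x) and (u')² = π^2/25·cos²(4*π/5·x), and each of sin², cos² integrates to L/2 = 5/4 over (0, 5/2).
∫_0^5/2 u² dx = 5/64, so ||u||_L² = sqrt(5)/8.
∫_0^5/2 (u')² dx = π^2/20, so ||u'||_L² = sqrt(5)*π/10.
Ratio ||u||_L² / ||u'||_L² = 5/(4*π).
Sharp Poincaré constant on H^1_0(0, 5/2) is C_P = L/π = 5/(2*π), achieved by sin(2*π/5·x).
This is the k = 2 harmonic; the ratio L/(kπ) is strictly less than C_P = L/π, consistent with the sharp inequality ||u||_L² ≤ C_P ||u'||_L².


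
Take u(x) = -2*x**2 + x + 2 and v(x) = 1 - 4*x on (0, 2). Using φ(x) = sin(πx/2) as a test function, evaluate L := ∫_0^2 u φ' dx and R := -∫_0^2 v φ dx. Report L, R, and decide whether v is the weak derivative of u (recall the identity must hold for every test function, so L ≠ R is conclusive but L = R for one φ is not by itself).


LHS = 12/π, RHS = 12/π. Yes, v = u' weakly.

u(x) = -2*x**2 + x + 2, classical derivative u'(x) = 1 - 4*x.
φ(x) = sin(πx/2), so φ'(x) = π*cos(π*x/2)/2.
Note φ(0) = φ(2) = 0, so the boundary term u·φ vanishes.
LHS = ∫_0^2 u(x) φ'(x) dx = ∫_0^2 (-π*x^2*cos(π*x/2) + π*x*cos(π*x/2)/2 + π*cos(π*x/2)) dx. Term by term:
  ∫_0^2 π*cos(π*x/2) dx = 0;  ∫_0^2 π*x*cos(π*x/2)/2 dx = -4/π;  ∫_0^2 -π*x^2*cos(π*x/2) dx = 16/π.
Sum: 0 − 4/π + 16/π = 12/π.
So LHS = 12/π.
∫_0^2 v(x) φ(x) dx = ∫_0^2 (-4*x*sin(π*x/2) + sin(π*x/2)) dx. Term by term:
  ∫_0^2 -4*x*sin(π*x/2) dx = -16/π;  ∫_0^2 sin(π*x/2) dx = 4/π.
Sum: -16/π + 4/π = -12/π.
So RHS = -∫_0^2 v(x) φ(x) dx = 12/π.
LHS = RHS, so the identity holds for this test φ.
Moreover u is smooth here and v(x) = u'(x) = 1 - 4*x pointwise, so the identity holds for every test function. Hence v is the weak derivative of u.


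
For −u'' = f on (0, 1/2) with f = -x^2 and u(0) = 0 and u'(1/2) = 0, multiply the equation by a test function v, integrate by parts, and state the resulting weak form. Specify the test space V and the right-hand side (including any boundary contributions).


V = {v ∈ H^1(0, 1/2) : v(0) = 0} (test functions vanish at x = 0 where u is specified); weak form: ∫_0^1/2 u'v' dx = ∫_0^1/2 (-x^2) v dx for all v ∈ V.

Multiply both sides by a test function v and integrate from 0 to 1/2:
  ∫_0^1/2 −u''(x) v(x) dx = ∫_0^1/2 f(x) v(x) dx.
Integrate the LHS by parts once:
  ∫_0^1/2 −u'' v dx = −[u'(x) v(x)]_0^1/2 + ∫_0^1/2 u'(x) v'(x) dx.
Thus ∫_0^1/2 u'(x) v'(x) dx = ∫_0^1/2 f(x) v(x) dx + [u'(x) v(x)]_0^1/2.
Choose V so that boundary terms are either known or forced to vanish.
Mixed BC: u(0) = 0 (Dirichlet) and u'(1/2) = 0 (Neumann). Define V = {v ∈ H^1(0, 1/2) : v(0) = 0}. Then [u' v]_0^1/2 = u'(1/2)·v(1/2) − u'(0)·0 = 0.
Weak formulation: find u (satisfying any essential BC) such that ∫_0^1/2 u'(x) v'(x) dx = ∫_0^1/2 f v dx for all v ∈ V (Dirichlet at 0 absorbed into V; the Neumann datum at x = 1/2 is zero, so no boundary term remains).
Substituting f(x) = -x^2, the right-hand side is ∫_0^1/2 (-x^2) v dx.


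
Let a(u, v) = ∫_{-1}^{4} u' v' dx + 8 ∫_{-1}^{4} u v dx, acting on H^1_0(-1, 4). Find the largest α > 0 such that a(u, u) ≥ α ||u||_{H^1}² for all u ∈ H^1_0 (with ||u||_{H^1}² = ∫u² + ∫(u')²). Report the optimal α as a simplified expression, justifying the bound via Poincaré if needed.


α = 1

Coercivity of a(·,·) on H^1_0(-1, 4) means a(u, u) ≥ α ||u||_{H^1}² for every u ∈ H^1_0.
The interval has length L = 5, and Poincaré/coercivity depend only on L. Here a(u, u) = ∫(u')² + (8)·∫u².
Here c = 8 ≥ 1, so a(u,u) = ∫(u')² + c∫u² ≥ ∫(u')² + ∫u² = ||u||_{H^1}², i.e. α = 1 works. No larger α is possible: a(u,u) ≥ α||u||_{H^1}² means (1−α)∫(u')² ≥ (α−c)∫u², and for the modes u_n = sin(nπ(x−x₀)/L) (x₀ the left endpoint) one has ∫u_n²/∫(u_n')² = (L/(nπ))² → 0, so a(u_n,u_n)/||u_n||_{H^1}² → 1. Hence the optimal constant is α = 1.
Therefore α = 1.


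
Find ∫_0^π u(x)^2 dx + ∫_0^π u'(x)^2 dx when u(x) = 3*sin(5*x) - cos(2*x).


||u||_{H^1(0,π)}^2 = -100/7 + 239*π/2

u'(x) = 2*sin(2*x) + 15*cos(5*x).
Expand u² and (u')² and integrate term by term on (0, π), using: for integers n ≥ 1, ∫_0^π sin²(nx) dx = ∫_0^π cos²(nx) dx = π/2; for n ≠ n', ∫_0^π sin(nx)sin(n'x) dx = ∫_0^π cos(nx)cos(n'x) dx = 0; and by product-to-sum, ∫_0^π sin(nx)cos(n'x) dx = ½∫_0^π [sin((n+n')x) + sin((n−n')x)] dx, which is 0 when n+n' is even and 2n/(n²−n'²) when n+n' is odd (it need not vanish on (0, π)).
  u² squared terms: (-1)²·∫cos(2x)² dx = 1·π/2 = π/2;  (3)²·∫sin(5x)² dx = 9·π/2 = 9*π/2.
  u² cross terms: 2·(-1)·(3)·∫cos(2x)·sin(5x) dx = -6·(10/21) = -20/7.
  So ∫_0^π u² dx = π/2 + 9*π/2 − 20/7 = -20/7 + 5*π.
  (u')² squared terms: (2)²·∫sin(2x)² dx = 4·π/2 = 2*π;  (15)²·∫cos(5x)² dx = 225·π/2 = 225*π/2.
  (u')² cross terms: 2·(2)·(15)·∫sin(2x)·cos(5x) dx = 60·(-4/21) = -80/7.
  So ∫_0^π (u')² dx = 2*π + 225*π/2 − 80/7 = -80/7 + 229*π/2.
||u||_{H^1}^2 = (-20/7 + 5*π) + (-80/7 + 229*π/2) = -100/7 + 239*π/2.
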